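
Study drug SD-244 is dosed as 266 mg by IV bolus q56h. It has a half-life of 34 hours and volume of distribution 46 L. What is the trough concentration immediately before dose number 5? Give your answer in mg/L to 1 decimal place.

2.7 mg/L

f = (1/2)^(τ/t½) = (1/2)^(56/34) ≈ 0.3193.
C₀ = D/Vd = 266/46 ≈ 5.783 mg/L.
Before the 5th dose, 4 doses have been given. Superposition: Cmin = C₀·(f + f² + … + f^4).
≈ 5.783 × (0.3193 + 0.1020 + 0.0326 + 0.0104) ≈ 5.783 × 0.4643 ≈ 2.685 mg/L.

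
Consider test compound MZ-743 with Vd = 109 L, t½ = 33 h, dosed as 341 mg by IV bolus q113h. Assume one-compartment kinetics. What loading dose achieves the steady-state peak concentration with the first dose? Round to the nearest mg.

376 mg

f = (1/2)^(113/33) ≈ 0.093154; accumulation ratio R = 1/(1−f) ≈ 1.10272.
Loading dose to hit Cmax,ss on first dose: D_load = D_maint·R ≈ 341 × 1.10272 ≈ 376.03 mg.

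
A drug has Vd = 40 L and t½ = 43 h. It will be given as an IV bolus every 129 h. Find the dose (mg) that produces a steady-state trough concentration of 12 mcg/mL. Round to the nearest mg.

3360 mg

τ/t½ = 129/43 ≈ 3, so f = (1/2)^(129/43) ≈ 0.125000.
Cmin,ss = (D/Vd)·f/(1−f), so D = Cmin,ss·Vd·(1−f)/f.
D = 12 × 40 × (1−f)/f ≈ 12 × 40 × 7.00000 ≈ 3360.00 mg.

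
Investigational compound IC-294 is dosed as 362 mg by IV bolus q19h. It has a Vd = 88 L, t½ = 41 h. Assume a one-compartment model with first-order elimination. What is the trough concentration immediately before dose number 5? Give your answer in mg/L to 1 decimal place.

f = (1/2)^(τ/t½) = (1/2)^(19/41) ≈ 0.7253.
C₀ = D/Vd = 362/88 ≈ 4.114 mg/L.
Before the 5th dose, 4 doses have been given. Superposition: Cmin = C₀·(f + f² + … + f^4).
≈ 4.114 × (0.7253 + 0.5261 + 0.3816 + 0.2767) ≈ 4.114 × 1.9097 ≈ 7.857 mg/L.

7.9 mg/L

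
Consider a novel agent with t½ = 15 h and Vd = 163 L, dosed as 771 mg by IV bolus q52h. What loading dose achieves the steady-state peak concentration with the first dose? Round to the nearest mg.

f = (1/2)^(52/15) ≈ 0.090454; accumulation ratio R = 1/(1−f) ≈ 1.09945.
Loading dose to hit Cmax,ss on first dose: D_load = D_maint·R ≈ 771 × 1.09945 ≈ 847.68 mg.

848 mg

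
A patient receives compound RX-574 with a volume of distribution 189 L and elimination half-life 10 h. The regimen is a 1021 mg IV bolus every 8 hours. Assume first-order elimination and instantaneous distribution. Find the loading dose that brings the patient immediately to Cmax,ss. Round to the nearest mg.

2399 mg

f = (1/2)^(8/10) ≈ 0.574349; accumulation ratio R = 1/(1−f) ≈ 2.34934.
Loading dose to hit Cmax,ss on first dose: D_load = D_maint·R ≈ 1021 × 2.34934 ≈ 2398.68 mg.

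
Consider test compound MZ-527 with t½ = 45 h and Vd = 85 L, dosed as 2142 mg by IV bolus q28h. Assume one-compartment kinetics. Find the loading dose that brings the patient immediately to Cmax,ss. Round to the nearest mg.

6114 mg

f = (1/2)^(28/45) ≈ 0.649669; accumulation ratio R = 1/(1−f) ≈ 2.85444.
Loading dose to hit Cmax,ss on first dose: D_load = D_maint·R ≈ 2142 × 2.85444 ≈ 6114.21 mg.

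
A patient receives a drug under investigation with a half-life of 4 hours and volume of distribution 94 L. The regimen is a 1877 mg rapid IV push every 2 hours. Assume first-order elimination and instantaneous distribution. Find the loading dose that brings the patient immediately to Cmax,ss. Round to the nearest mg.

6408 mg

f = (1/2)^(2/4) ≈ 0.707107; accumulation ratio R = 1/(1−f) ≈ 3.41422.
Loading dose to hit Cmax,ss on first dose: D_load = D_maint·R ≈ 1877 × 3.41422 ≈ 6408.49 mg.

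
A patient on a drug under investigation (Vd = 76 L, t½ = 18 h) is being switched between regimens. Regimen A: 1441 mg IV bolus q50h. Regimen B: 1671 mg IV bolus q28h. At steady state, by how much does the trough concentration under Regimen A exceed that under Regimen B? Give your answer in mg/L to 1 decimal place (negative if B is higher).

Regimen A: f = (1/2)^(50/18) ≈ 0.1458; Cmin,ss = (1441/76)·f/(1−f) ≈ 3.236 mg/L.
Regimen B: f = (1/2)^(28/18) ≈ 0.3402; Cmin,ss = (1671/76)·f/(1−f) ≈ 11.337 mg/L.
Difference ≈ 3.236 − 11.337 ≈ -8.101 mg/L.

-8.1 mg/L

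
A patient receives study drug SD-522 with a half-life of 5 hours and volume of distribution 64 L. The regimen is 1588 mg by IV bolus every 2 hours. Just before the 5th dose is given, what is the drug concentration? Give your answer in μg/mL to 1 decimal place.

52.0 μg/mL

f = (1/2)^(τ/t½) = (1/2)^(2/5) ≈ 0.7579.
C₀ = D/Vd = 1588/64 ≈ 24.812 μg/mL.
Before the 5th dose, 4 doses have been given. Superposition: Cmin = C₀·(f + f² + … + f^4).
≈ 24.812 × (0.7579 + 0.5744 + 0.4353 + 0.3299) ≈ 24.812 × 2.0975 ≈ 52.043 μg/mL.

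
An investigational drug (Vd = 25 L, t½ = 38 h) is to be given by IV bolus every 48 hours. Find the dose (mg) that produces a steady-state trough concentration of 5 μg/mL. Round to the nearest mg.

τ/t½ = 48/38 ≈ 1.2632, so f = (1/2)^(48/38) ≈ 0.416631.
Cmin,ss = (D/Vd)·f/(1−f), so D = Cmin,ss·Vd·(1−f)/f.
D = 5 × 25 × (1−f)/f ≈ 5 × 25 × 1.40021 ≈ 175.03 mg.

175 mg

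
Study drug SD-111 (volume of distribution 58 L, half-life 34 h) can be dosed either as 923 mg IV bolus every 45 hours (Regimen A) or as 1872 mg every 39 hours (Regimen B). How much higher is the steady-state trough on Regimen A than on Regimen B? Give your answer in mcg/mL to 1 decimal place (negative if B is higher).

-16.0 mcg/mL

Regimen A: f = (1/2)^(45/34) ≈ 0.3996; Cmin,ss = (923/58)·f/(1−f) ≈ 10.592 mcg/mL.
Regimen B: f = (1/2)^(39/34) ≈ 0.4515; Cmin,ss = (1872/58)·f/(1−f) ≈ 26.568 mcg/mL.
Difference ≈ 10.592 − 26.568 ≈ -15.976 mcg/mL.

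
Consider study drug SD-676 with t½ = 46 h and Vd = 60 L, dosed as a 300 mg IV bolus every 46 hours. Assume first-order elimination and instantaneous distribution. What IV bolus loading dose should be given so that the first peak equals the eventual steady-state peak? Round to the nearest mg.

f = (1/2)^(46/46) ≈ 0.500000; accumulation ratio R = 1/(1−f) ≈ 2.00000.
Loading dose to hit Cmax,ss on first dose: D_load = D_maint·R ≈ 300 × 2.00000 ≈ 600.00 mg.

600 mg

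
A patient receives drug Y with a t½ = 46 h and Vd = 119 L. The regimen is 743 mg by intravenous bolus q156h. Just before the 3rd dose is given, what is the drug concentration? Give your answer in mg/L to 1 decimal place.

0.7 mg/L

f = (1/2)^(τ/t½) = (1/2)^(156/46) ≈ 0.0953.
C₀ = D/Vd = 743/119 ≈ 6.244 mg/L.
Before the 3rd dose, 2 doses have been given. Superposition: Cmin = C₀·(f + f²).
≈ 6.244 × (0.0953 + 0.0091) ≈ 6.244 × 0.1044 ≈ 0.652 mg/L.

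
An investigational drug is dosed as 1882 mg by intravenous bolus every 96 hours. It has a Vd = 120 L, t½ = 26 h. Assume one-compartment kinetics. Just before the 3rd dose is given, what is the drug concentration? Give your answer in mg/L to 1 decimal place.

1.3 mg/L

f = (1/2)^(τ/t½) = (1/2)^(96/26) ≈ 0.0774.
C₀ = D/Vd = 1882/120 ≈ 15.683 mg/L.
Before the 3rd dose, 2 doses have been given. Superposition: Cmin = C₀·(f + f²).
≈ 15.683 × (0.0774 + 0.0060) ≈ 15.683 × 0.0834 ≈ 1.308 mg/L.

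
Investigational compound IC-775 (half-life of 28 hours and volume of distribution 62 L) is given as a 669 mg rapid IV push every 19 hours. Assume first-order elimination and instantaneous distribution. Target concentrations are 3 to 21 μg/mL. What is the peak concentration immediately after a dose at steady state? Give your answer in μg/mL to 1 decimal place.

τ/t½ = 19/28 ≈ 0.67857, so fraction remaining f = (1/2)^(19/28) ≈ 0.6248.
At steady state, accumulation factor R = 1/(1 − e^(−kτ)) ≈ 2.6652.
Each bolus raises the concentration by D/Vd = 669/62 ≈ 10.790 μg/mL.
Steady-state peak Cmax,ss = C₀·R ≈ 10.790 × 2.6652 ≈ 28.758 μg/mL.
Peak 28.8 μg/mL vs MTC 21 μg/mL: exceeds toxic threshold.

28.8 μg/mL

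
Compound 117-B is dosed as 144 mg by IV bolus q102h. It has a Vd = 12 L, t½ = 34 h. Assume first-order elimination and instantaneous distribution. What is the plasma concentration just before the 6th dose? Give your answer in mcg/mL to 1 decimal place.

f = (1/2)^(τ/t½) = (1/2)^(102/34) ≈ 0.1250.
C₀ = D/Vd = 144/12 ≈ 12.000 mcg/mL.
Before the 6th dose, 5 doses have been given. Superposition: Cmin = C₀·(f + f² + … + f^5).
≈ 12.000 × (0.1250 + 0.0156 + 0.0020 + 0.0002 + 0.0000) ≈ 12.000 × 0.1428 ≈ 1.714 mcg/mL.

1.7 mcg/mL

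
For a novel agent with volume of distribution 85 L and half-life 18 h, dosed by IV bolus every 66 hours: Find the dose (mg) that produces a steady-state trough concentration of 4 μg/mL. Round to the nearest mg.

3978 mg

τ/t½ = 66/18 ≈ 3.6667, so f = (1/2)^(66/18) ≈ 0.078745.
Cmin,ss = (D/Vd)·f/(1−f), so D = Cmin,ss·Vd·(1−f)/f.
D = 4 × 85 × (1−f)/f ≈ 4 × 85 × 11.69922 ≈ 3977.73 mg.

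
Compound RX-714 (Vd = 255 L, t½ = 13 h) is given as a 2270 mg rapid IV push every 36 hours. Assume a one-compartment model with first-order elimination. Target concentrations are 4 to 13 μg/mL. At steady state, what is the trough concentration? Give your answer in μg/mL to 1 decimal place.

Over one 36-h interval, 36/13 ≈ 2.7692 half-lives elapse, leaving f ≈ 0.1467 of each dose.
Each bolus raises the concentration by D/Vd = 2270/255 ≈ 8.902 μg/mL.
Steady-state trough Cmin,ss = C₀·f/(1−f) ≈ 8.902 × 0.1467/0.8533 ≈ 1.530 μg/mL.
Trough 1.5 μg/mL vs MEC 4 μg/mL: subtherapeutic.

1.5 μg/mL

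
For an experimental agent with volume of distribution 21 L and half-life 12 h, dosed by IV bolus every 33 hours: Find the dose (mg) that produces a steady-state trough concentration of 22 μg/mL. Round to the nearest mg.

2646 mg

τ/t½ = 33/12 ≈ 2.75, so f = (1/2)^(33/12) ≈ 0.148651.
Cmin,ss = (D/Vd)·f/(1−f), so D = Cmin,ss·Vd·(1−f)/f.
D = 22 × 21 × (1−f)/f ≈ 22 × 21 × 5.72717 ≈ 2645.95 mg.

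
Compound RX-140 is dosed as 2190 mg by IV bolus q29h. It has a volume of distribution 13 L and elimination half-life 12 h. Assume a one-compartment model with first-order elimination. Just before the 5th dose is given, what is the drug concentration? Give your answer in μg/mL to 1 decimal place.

38.8 μg/mL

f = (1/2)^(τ/t½) = (1/2)^(29/12) ≈ 0.1873.
C₀ = D/Vd = 2190/13 ≈ 168.462 μg/mL.
Before the 5th dose, 4 doses have been given. Superposition: Cmin = C₀·(f + f² + … + f^4).
≈ 168.462 × (0.1873 + 0.0351 + 0.0066 + 0.0012) ≈ 168.462 × 0.2302 ≈ 38.780 μg/mL.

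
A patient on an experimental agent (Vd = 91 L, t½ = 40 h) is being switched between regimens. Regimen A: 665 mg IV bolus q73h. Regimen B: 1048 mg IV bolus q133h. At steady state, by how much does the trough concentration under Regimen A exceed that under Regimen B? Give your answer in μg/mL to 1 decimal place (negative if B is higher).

1.6 μg/mL

Regimen A: f = (1/2)^(73/40) ≈ 0.2822; Cmin,ss = (665/91)·f/(1−f) ≈ 2.873 μg/mL.
Regimen B: f = (1/2)^(133/40) ≈ 0.0998; Cmin,ss = (1048/91)·f/(1−f) ≈ 1.277 μg/mL.
Difference ≈ 2.873 − 1.277 ≈ 1.596 μg/mL.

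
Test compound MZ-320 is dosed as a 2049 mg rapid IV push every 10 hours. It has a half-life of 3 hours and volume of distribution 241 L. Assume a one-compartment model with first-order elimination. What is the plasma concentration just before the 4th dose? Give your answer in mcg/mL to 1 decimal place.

f = (1/2)^(τ/t½) = (1/2)^(10/3) ≈ 0.0992.
C₀ = D/Vd = 2049/241 ≈ 8.502 mcg/mL.
Before the 4th dose, 3 doses have been given. Superposition: Cmin = C₀·(f + f² + … + f^3).
≈ 8.502 × (0.0992 + 0.0098 + 0.0010) ≈ 8.502 × 0.1100 ≈ 0.935 mcg/mL.

0.9 mcg/mL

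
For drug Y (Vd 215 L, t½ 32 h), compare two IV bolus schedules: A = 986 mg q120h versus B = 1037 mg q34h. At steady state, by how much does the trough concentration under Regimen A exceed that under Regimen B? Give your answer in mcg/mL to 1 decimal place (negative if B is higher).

Regimen A: f = (1/2)^(120/32) ≈ 0.0743; Cmin,ss = (986/215)·f/(1−f) ≈ 0.368 mcg/mL.
Regimen B: f = (1/2)^(34/32) ≈ 0.4788; Cmin,ss = (1037/215)·f/(1−f) ≈ 4.431 mcg/mL.
Difference ≈ 0.368 − 4.431 ≈ -4.063 mcg/mL.

-4.1 mcg/mL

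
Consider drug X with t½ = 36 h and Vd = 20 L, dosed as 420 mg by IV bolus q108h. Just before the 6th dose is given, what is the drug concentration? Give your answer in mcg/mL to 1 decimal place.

3.0 mcg/mL

f = (1/2)^(τ/t½) = (1/2)^(108/36) ≈ 0.1250.
C₀ = D/Vd = 420/20 ≈ 21.000 mcg/mL.
Before the 6th dose, 5 doses have been given. Superposition: Cmin = C₀·(f + f² + … + f^5).
≈ 21.000 × (0.1250 + 0.0156 + 0.0020 + 0.0002 + 0.0000) ≈ 21.000 × 0.1428 ≈ 2.999 mcg/mL.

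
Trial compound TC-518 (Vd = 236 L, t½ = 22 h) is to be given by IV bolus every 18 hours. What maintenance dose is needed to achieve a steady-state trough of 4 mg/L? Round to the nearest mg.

τ/t½ = 18/22 ≈ 0.81818, so f = (1/2)^(18/22) ≈ 0.567156.
Cmin,ss = (D/Vd)·f/(1−f), so D = Cmin,ss·Vd·(1−f)/f.
D = 4 × 236 × (1−f)/f ≈ 4 × 236 × 0.76318 ≈ 720.44 mg.

720 mg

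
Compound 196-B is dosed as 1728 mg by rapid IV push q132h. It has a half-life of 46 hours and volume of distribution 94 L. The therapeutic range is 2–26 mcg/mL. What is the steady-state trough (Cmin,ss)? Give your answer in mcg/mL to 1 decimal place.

k = ln2/t½ = ln2/46 ≈ 0.015068 h⁻¹; fraction remaining f = e^(−kτ) = e^(−0.015068×132) ≈ 0.1368.
Single-dose peak C₀ = D/Vd = 1728/94 ≈ 18.383 mcg/mL.
Steady-state trough Cmin,ss = C₀·f/(1−f) ≈ 18.383 × 0.1368/0.8632 ≈ 2.913 mcg/mL.
Trough 2.9 mcg/mL vs MEC 2 mcg/mL: adequate.

2.9 mcg/mL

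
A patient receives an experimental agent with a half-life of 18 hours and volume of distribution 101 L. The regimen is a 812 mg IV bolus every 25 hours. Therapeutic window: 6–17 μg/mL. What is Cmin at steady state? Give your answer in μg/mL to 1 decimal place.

5.0 μg/mL

Over one 25-h interval, 25/18 ≈ 1.3889 half-lives elapse, leaving f ≈ 0.3819 of each dose.
Accumulation ratio R = 1/(1 − f) ≈ 1/0.6181 ≈ 1.6179.
Each bolus raises the concentration by D/Vd = 812/101 ≈ 8.040 μg/mL.
Cmax,ss = C₀/(1 − f) ≈ 8.040/0.6181 ≈ 13.008 μg/mL.
One interval later, Cmin,ss = Cmax,ss·e^(−kτ) ≈ 13.008 × 0.3819 ≈ 4.968 μg/mL.
Trough 5.0 μg/mL vs MEC 6 μg/mL: subtherapeutic.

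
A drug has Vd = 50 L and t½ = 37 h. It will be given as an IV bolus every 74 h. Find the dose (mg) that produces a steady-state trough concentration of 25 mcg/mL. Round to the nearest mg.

3750 mg

τ/t½ = 74/37 ≈ 2, so f = (1/2)^(74/37) ≈ 0.250000.
Cmin,ss = (D/Vd)·f/(1−f), so D = Cmin,ss·Vd·(1−f)/f.
D = 25 × 50 × (1−f)/f ≈ 25 × 50 × 3.00000 ≈ 3750.00 mg.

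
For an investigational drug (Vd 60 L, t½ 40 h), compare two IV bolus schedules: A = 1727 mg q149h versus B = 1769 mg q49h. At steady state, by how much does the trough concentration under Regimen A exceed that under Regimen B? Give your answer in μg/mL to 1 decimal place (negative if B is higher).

-19.7 μg/mL

Regimen A: f = (1/2)^(149/40) ≈ 0.0756; Cmin,ss = (1727/60)·f/(1−f) ≈ 2.354 μg/mL.
Regimen B: f = (1/2)^(49/40) ≈ 0.4278; Cmin,ss = (1769/60)·f/(1−f) ≈ 22.043 μg/mL.
Difference ≈ 2.354 − 22.043 ≈ -19.689 μg/mL.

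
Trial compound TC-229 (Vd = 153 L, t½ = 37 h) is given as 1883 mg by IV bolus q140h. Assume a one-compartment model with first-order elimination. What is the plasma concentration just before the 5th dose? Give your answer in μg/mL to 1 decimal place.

f = (1/2)^(τ/t½) = (1/2)^(140/37) ≈ 0.0726.
C₀ = D/Vd = 1883/153 ≈ 12.307 μg/mL.
Before the 5th dose, 4 doses have been given. Superposition: Cmin = C₀·(f + f² + … + f^4).
≈ 12.307 × (0.0726 + 0.0053 + 0.0004 + 0.0000) ≈ 12.307 × 0.0783 ≈ 0.964 μg/mL.

1.0 μg/mL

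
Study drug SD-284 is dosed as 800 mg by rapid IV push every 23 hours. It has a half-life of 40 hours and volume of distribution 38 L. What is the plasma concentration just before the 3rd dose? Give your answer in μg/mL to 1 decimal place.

f = (1/2)^(τ/t½) = (1/2)^(23/40) ≈ 0.6713.
C₀ = D/Vd = 800/38 ≈ 21.053 μg/mL.
Before the 3rd dose, 2 doses have been given. Superposition: Cmin = C₀·(f + f²).
≈ 21.053 × (0.6713 + 0.4506) ≈ 21.053 × 1.1219 ≈ 23.619 μg/mL.

23.6 μg/mL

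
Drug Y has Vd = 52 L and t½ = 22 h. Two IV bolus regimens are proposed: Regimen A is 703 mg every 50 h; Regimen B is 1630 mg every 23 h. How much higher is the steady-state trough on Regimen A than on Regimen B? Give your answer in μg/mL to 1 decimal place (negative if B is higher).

Regimen A: f = (1/2)^(50/22) ≈ 0.2069; Cmin,ss = (703/52)·f/(1−f) ≈ 3.527 μg/mL.
Regimen B: f = (1/2)^(23/22) ≈ 0.4845; Cmin,ss = (1630/52)·f/(1−f) ≈ 29.461 μg/mL.
Difference ≈ 3.527 − 29.461 ≈ -25.934 μg/mL.

-25.9 μg/mL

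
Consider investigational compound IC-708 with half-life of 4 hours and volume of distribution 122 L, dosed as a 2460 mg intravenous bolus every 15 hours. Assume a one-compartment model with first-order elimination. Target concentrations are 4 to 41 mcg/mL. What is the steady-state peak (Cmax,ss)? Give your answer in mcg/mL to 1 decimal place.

21.8 mcg/mL

k = ln2/t½ = ln2/4 ≈ 0.173287 h⁻¹; fraction remaining f = e^(−kτ) = e^(−0.173287×15) ≈ 0.0743.
At steady state, accumulation factor R = 1/(1 − e^(−kτ)) ≈ 1.0803.
Single-dose peak C₀ = D/Vd = 2460/122 ≈ 20.164 mcg/mL.
Steady-state peak Cmax,ss = C₀·R ≈ 20.164 × 1.0803 ≈ 21.783 mcg/mL.
Peak 21.8 mcg/mL vs MTC 41 mcg/mL: below toxic threshold.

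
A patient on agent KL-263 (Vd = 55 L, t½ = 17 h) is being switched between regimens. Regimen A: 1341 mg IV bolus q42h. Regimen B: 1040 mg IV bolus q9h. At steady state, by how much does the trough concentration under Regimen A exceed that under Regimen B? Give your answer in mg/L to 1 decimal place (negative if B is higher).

Regimen A: f = (1/2)^(42/17) ≈ 0.1804; Cmin,ss = (1341/55)·f/(1−f) ≈ 5.367 mg/L.
Regimen B: f = (1/2)^(9/17) ≈ 0.6928; Cmin,ss = (1040/55)·f/(1−f) ≈ 42.644 mg/L.
Difference ≈ 5.367 − 42.644 ≈ -37.277 mg/L.

-37.3 mg/L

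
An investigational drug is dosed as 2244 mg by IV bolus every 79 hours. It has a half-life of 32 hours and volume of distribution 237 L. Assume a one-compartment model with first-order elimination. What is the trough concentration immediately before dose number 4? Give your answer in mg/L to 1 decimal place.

2.1 mg/L

f = (1/2)^(τ/t½) = (1/2)^(79/32) ≈ 0.1806.
C₀ = D/Vd = 2244/237 ≈ 9.468 mg/L.
Before the 4th dose, 3 doses have been given. Superposition: Cmin = C₀·(f + f² + … + f^3).
≈ 9.468 × (0.1806 + 0.0326 + 0.0059) ≈ 9.468 × 0.2191 ≈ 2.074 mg/L.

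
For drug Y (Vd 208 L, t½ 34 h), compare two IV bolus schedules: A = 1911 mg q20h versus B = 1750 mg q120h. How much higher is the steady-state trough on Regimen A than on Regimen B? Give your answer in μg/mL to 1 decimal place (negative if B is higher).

Regimen A: f = (1/2)^(20/34) ≈ 0.6652; Cmin,ss = (1911/208)·f/(1−f) ≈ 18.254 μg/mL.
Regimen B: f = (1/2)^(120/34) ≈ 0.0866; Cmin,ss = (1750/208)·f/(1−f) ≈ 0.798 μg/mL.
Difference ≈ 18.254 − 0.798 ≈ 17.456 μg/mL.

17.5 μg/mL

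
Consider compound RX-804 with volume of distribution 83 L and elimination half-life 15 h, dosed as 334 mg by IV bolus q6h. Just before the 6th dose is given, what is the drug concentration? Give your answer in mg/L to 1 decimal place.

9.4 mg/L

f = (1/2)^(τ/t½) = (1/2)^(6/15) ≈ 0.7579.
C₀ = D/Vd = 334/83 ≈ 4.024 mg/L.
Before the 6th dose, 5 doses have been given. Superposition: Cmin = C₀·(f + f² + … + f^5).
≈ 4.024 × (0.7579 + 0.5744 + 0.4353 + 0.3299 + 0.2501) ≈ 4.024 × 2.3476 ≈ 9.447 mg/L.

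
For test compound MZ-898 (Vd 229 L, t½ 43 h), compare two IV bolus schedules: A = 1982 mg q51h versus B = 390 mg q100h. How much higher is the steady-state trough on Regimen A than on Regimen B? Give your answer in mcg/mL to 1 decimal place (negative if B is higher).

6.4 mcg/mL

Regimen A: f = (1/2)^(51/43) ≈ 0.4395; Cmin,ss = (1982/229)·f/(1−f) ≈ 6.787 mcg/mL.
Regimen B: f = (1/2)^(100/43) ≈ 0.1995; Cmin,ss = (390/229)·f/(1−f) ≈ 0.424 mcg/mL.
Difference ≈ 6.787 − 0.424 ≈ 6.363 mcg/mL.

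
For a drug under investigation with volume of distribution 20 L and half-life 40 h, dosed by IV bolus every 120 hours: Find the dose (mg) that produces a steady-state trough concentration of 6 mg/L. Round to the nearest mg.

τ/t½ = 120/40 ≈ 3, so f = (1/2)^(120/40) ≈ 0.125000.
Cmin,ss = (D/Vd)·f/(1−f), so D = Cmin,ss·Vd·(1−f)/f.
D = 6 × 20 × (1−f)/f ≈ 6 × 20 × 7.00000 ≈ 840.00 mg.

840 mg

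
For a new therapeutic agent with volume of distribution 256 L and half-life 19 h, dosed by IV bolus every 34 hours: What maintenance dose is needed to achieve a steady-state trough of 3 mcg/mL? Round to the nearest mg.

1887 mg

τ/t½ = 34/19 ≈ 1.7895, so f = (1/2)^(34/19) ≈ 0.289278.
Cmin,ss = (D/Vd)·f/(1−f), so D = Cmin,ss·Vd·(1−f)/f.
D = 3 × 256 × (1−f)/f ≈ 3 × 256 × 2.45688 ≈ 1886.88 mg.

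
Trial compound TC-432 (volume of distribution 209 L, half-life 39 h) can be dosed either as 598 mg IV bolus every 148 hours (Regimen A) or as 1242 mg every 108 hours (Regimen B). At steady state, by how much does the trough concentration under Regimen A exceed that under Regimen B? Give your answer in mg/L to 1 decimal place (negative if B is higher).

-0.8 mg/L

Regimen A: f = (1/2)^(148/39) ≈ 0.0720; Cmin,ss = (598/209)·f/(1−f) ≈ 0.222 mg/L.
Regimen B: f = (1/2)^(108/39) ≈ 0.1467; Cmin,ss = (1242/209)·f/(1−f) ≈ 1.022 mg/L.
Difference ≈ 0.222 − 1.022 ≈ -0.800 mg/L.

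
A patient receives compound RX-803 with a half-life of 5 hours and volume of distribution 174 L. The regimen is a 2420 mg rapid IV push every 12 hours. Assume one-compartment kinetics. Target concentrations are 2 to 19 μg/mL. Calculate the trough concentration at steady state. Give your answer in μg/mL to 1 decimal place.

τ/t½ = 12/5 ≈ 2.4, so fraction remaining f = (1/2)^(12/5) ≈ 0.1895.
Each bolus raises the concentration by D/Vd = 2420/174 ≈ 13.908 μg/mL.
Steady-state trough Cmin,ss = C₀·f/(1−f) ≈ 13.908 × 0.1895/0.8105 ≈ 3.252 μg/mL.
Trough 3.3 μg/mL vs MEC 2 μg/mL: adequate.

3.3 μg/mL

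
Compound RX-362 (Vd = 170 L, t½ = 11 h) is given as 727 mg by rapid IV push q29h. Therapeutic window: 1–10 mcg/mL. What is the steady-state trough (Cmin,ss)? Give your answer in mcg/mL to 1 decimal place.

τ/t½ = 29/11 ≈ 2.6364, so fraction remaining f = (1/2)^(29/11) ≈ 0.1608.
At steady state, accumulation factor R = 1/(1 − e^(−kτ)) ≈ 1.1916.
Each bolus raises the concentration by D/Vd = 727/170 ≈ 4.276 mcg/mL.
Cmax,ss = C₀/(1 − f) ≈ 4.276/0.8392 ≈ 5.095 mcg/mL.
Steady-state trough Cmin,ss = Cmax,ss·f ≈ 5.095 × 0.1608 ≈ 0.819 mcg/mL.
Trough 0.8 mcg/mL vs MEC 1 mcg/mL: subtherapeutic.

0.8 mcg/mL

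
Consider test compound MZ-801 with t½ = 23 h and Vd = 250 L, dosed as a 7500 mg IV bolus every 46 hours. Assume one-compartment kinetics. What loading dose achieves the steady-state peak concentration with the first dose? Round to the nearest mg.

10000 mg

f = (1/2)^(46/23) ≈ 0.250000; accumulation ratio R = 1/(1−f) ≈ 1.33333.
Loading dose to hit Cmax,ss on first dose: D_load = D_maint·R ≈ 7500 × 1.33333 ≈ 9999.97 mg.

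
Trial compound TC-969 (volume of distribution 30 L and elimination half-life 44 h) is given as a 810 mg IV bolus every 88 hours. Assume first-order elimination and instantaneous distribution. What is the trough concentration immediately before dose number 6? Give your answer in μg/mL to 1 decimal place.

9.0 μg/mL

f = (1/2)^(τ/t½) = (1/2)^(88/44) ≈ 0.2500.
C₀ = D/Vd = 810/30 ≈ 27.000 μg/mL.
Before the 6th dose, 5 doses have been given. Superposition: Cmin = C₀·(f + f² + … + f^5).
≈ 27.000 × (0.2500 + 0.0625 + 0.0156 + 0.0039 + 0.0010) ≈ 27.000 × 0.3330 ≈ 8.991 μg/mL.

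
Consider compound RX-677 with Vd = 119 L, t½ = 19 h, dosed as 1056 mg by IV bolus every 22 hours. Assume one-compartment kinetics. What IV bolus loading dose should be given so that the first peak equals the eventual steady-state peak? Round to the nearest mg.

1914 mg

f = (1/2)^(22/19) ≈ 0.448166; accumulation ratio R = 1/(1−f) ≈ 1.81214.
Loading dose to hit Cmax,ss on first dose: D_load = D_maint·R ≈ 1056 × 1.81214 ≈ 1913.62 mg.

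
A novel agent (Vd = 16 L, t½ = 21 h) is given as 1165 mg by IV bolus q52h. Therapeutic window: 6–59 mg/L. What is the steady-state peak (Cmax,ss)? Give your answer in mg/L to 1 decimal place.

τ/t½ = 52/21 ≈ 2.4762, so fraction remaining f = (1/2)^(52/21) ≈ 0.1797.
At steady state, accumulation factor R = 1/(1 − e^(−kτ)) ≈ 1.2191.
Single-dose peak C₀ = D/Vd = 1165/16 ≈ 72.812 mg/L.
Steady-state peak Cmax,ss = C₀·R ≈ 72.812 × 1.2191 ≈ 88.765 mg/L.
Peak 88.8 mg/L vs MTC 59 mg/L: exceeds toxic threshold.

88.8 mg/L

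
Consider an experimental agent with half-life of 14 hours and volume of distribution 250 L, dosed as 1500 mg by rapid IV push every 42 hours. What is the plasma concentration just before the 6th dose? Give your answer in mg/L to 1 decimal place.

f = (1/2)^(τ/t½) = (1/2)^(42/14) ≈ 0.1250.
C₀ = D/Vd = 1500/250 ≈ 6.000 mg/L.
Before the 6th dose, 5 doses have been given. Superposition: Cmin = C₀·(f + f² + … + f^5).
≈ 6.000 × (0.1250 + 0.0156 + 0.0020 + 0.0002 + 0.0000) ≈ 6.000 × 0.1428 ≈ 0.857 mg/L.

0.9 mg/L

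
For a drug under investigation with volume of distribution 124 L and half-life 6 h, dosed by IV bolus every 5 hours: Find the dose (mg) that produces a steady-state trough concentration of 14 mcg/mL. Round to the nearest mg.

τ/t½ = 5/6 ≈ 0.83333, so f = (1/2)^(5/6) ≈ 0.561231.
Cmin,ss = (D/Vd)·f/(1−f), so D = Cmin,ss·Vd·(1−f)/f.
D = 14 × 124 × (1−f)/f ≈ 14 × 124 × 0.78180 ≈ 1357.20 mg.

1357 mg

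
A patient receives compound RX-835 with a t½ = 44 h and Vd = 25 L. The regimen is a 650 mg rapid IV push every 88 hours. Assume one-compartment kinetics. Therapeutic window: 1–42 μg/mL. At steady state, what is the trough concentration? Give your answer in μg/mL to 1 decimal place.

τ = 88 h = 2 half-lives, so f = (1/2)^2 = 0.25.
At steady state, R = 1/(1 − 0.25) = 4/3.
Single-dose peak C₀ = D/Vd = 650/25 = 26 μg/mL.
Steady-state peak Cmax,ss = C₀·R = 26 × 4/3 ≈ 34.667 μg/mL.
Steady-state trough Cmin,ss = Cmax,ss·f ≈ 34.667 × 0.25 ≈ 8.667 μg/mL.
Trough 8.7 μg/mL vs MEC 1 μg/mL: adequate.

8.7 μg/mL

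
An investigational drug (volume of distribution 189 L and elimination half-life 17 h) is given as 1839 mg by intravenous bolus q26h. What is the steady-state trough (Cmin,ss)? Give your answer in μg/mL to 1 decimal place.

Over one 26-h interval, 26/17 ≈ 1.5294 half-lives elapse, leaving f ≈ 0.3464 of each dose.
Single-dose peak C₀ = D/Vd = 1839/189 ≈ 9.730 μg/mL.
Steady-state trough Cmin,ss = C₀·f/(1−f) ≈ 9.730 × 0.3464/0.6536 ≈ 5.157 μg/mL.

5.2 μg/mL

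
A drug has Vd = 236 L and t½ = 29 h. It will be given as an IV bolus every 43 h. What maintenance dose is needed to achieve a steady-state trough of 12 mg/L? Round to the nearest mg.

τ/t½ = 43/29 ≈ 1.4828, so f = (1/2)^(43/29) ≈ 0.357804.
Cmin,ss = (D/Vd)·f/(1−f), so D = Cmin,ss·Vd·(1−f)/f.
D = 12 × 236 × (1−f)/f ≈ 12 × 236 × 1.79483 ≈ 5082.96 mg.

5083 mg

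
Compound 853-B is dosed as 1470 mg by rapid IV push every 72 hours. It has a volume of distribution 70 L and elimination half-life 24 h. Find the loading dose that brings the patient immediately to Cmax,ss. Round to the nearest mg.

1680 mg

f = (1/2)^(72/24) ≈ 0.125000; accumulation ratio R = 1/(1−f) ≈ 1.14286.
Loading dose to hit Cmax,ss on first dose: D_load = D_maint·R ≈ 1470 × 1.14286 ≈ 1680.00 mg.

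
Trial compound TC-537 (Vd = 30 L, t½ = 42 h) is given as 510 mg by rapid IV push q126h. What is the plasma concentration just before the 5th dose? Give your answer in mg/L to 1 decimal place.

f = (1/2)^(τ/t½) = (1/2)^(126/42) ≈ 0.1250.
C₀ = D/Vd = 510/30 ≈ 17.000 mg/L.
Before the 5th dose, 4 doses have been given. Superposition: Cmin = C₀·(f + f² + … + f^4).
≈ 17.000 × (0.1250 + 0.0156 + 0.0020 + 0.0002) ≈ 17.000 × 0.1428 ≈ 2.428 mg/L.

2.4 mg/L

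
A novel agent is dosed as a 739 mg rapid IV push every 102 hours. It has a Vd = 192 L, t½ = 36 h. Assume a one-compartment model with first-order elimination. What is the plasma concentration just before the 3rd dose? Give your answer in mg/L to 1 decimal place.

f = (1/2)^(τ/t½) = (1/2)^(102/36) ≈ 0.1403.
C₀ = D/Vd = 739/192 ≈ 3.849 mg/L.
Before the 3rd dose, 2 doses have been given. Superposition: Cmin = C₀·(f + f²).
≈ 3.849 × (0.1403 + 0.0197) ≈ 3.849 × 0.1600 ≈ 0.616 mg/L.

0.6 mg/L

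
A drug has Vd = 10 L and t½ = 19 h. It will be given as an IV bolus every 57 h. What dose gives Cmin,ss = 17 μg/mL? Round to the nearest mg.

1190 mg

τ/t½ = 57/19 ≈ 3, so f = (1/2)^(57/19) ≈ 0.125000.
Cmin,ss = (D/Vd)·f/(1−f), so D = Cmin,ss·Vd·(1−f)/f.
D = 17 × 10 × (1−f)/f ≈ 17 × 10 × 7.00000 ≈ 1190.00 mg.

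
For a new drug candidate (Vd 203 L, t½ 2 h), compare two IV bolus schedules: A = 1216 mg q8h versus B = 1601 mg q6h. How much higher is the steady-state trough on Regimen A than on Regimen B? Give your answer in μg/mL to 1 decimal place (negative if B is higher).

-0.7 μg/mL

Regimen A: f = (1/2)^(8/2) ≈ 0.0625; Cmin,ss = (1216/203)·f/(1−f) ≈ 0.399 μg/mL.
Regimen B: f = (1/2)^(6/2) ≈ 0.1250; Cmin,ss = (1601/203)·f/(1−f) ≈ 1.127 μg/mL.
Difference ≈ 0.399 − 1.127 ≈ -0.728 μg/mL.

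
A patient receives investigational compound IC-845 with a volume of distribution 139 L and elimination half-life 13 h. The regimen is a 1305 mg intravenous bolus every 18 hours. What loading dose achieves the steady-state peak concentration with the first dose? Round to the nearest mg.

f = (1/2)^(18/13) ≈ 0.382992; accumulation ratio R = 1/(1−f) ≈ 1.62072.
Loading dose to hit Cmax,ss on first dose: D_load = D_maint·R ≈ 1305 × 1.62072 ≈ 2115.04 mg.

2115 mg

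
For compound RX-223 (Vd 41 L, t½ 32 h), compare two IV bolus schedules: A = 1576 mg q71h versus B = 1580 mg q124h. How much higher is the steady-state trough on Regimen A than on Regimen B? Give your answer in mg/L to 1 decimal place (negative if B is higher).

Regimen A: f = (1/2)^(71/32) ≈ 0.2148; Cmin,ss = (1576/41)·f/(1−f) ≈ 10.515 mg/L.
Regimen B: f = (1/2)^(124/32) ≈ 0.0682; Cmin,ss = (1580/41)·f/(1−f) ≈ 2.821 mg/L.
Difference ≈ 10.515 − 2.821 ≈ 7.694 mg/L.

7.7 mg/L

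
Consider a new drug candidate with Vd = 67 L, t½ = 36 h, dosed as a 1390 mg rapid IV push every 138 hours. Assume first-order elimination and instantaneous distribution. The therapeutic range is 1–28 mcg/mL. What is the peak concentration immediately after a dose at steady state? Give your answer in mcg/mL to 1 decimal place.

22.3 mcg/mL

k = ln2/t½ = ln2/36 ≈ 0.019254 h⁻¹; fraction remaining f = e^(−kτ) = e^(−0.019254×138) ≈ 0.0702.
Accumulation ratio R = 1/(1 − f) ≈ 1/0.9298 ≈ 1.0755.
Each bolus raises the concentration by D/Vd = 1390/67 ≈ 20.746 mcg/mL.
Steady-state peak Cmax,ss = C₀·R ≈ 20.746 × 1.0755 ≈ 22.312 mcg/mL.
Peak 22.3 mcg/mL vs MTC 28 mcg/mL: below toxic threshold.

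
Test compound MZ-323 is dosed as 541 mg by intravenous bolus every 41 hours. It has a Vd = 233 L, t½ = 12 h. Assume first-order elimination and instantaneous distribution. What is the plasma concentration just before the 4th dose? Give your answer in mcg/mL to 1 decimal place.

f = (1/2)^(τ/t½) = (1/2)^(41/12) ≈ 0.0936.
C₀ = D/Vd = 541/233 ≈ 2.322 mcg/mL.
Before the 4th dose, 3 doses have been given. Superposition: Cmin = C₀·(f + f² + … + f^3).
≈ 2.322 × (0.0936 + 0.0088 + 0.0008) ≈ 2.322 × 0.1032 ≈ 0.240 mcg/mL.

0.2 mcg/mL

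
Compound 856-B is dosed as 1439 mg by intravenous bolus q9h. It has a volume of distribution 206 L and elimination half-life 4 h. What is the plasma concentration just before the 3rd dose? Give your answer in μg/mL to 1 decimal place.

f = (1/2)^(τ/t½) = (1/2)^(9/4) ≈ 0.2102.
C₀ = D/Vd = 1439/206 ≈ 6.985 μg/mL.
Before the 3rd dose, 2 doses have been given. Superposition: Cmin = C₀·(f + f²).
≈ 6.985 × (0.2102 + 0.0442) ≈ 6.985 × 0.2544 ≈ 1.777 μg/mL.

1.8 μg/mL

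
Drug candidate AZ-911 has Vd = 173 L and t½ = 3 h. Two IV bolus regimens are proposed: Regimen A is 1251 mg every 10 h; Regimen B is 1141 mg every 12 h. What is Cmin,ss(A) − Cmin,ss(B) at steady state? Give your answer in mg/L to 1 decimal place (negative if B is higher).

Regimen A: f = (1/2)^(10/3) ≈ 0.0992; Cmin,ss = (1251/173)·f/(1−f) ≈ 0.796 mg/L.
Regimen B: f = (1/2)^(12/3) ≈ 0.0625; Cmin,ss = (1141/173)·f/(1−f) ≈ 0.440 mg/L.
Difference ≈ 0.796 − 0.440 ≈ 0.356 mg/L.

0.4 mg/L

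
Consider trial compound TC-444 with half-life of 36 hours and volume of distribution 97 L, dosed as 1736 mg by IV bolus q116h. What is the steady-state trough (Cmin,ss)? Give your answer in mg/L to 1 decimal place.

τ/t½ = 116/36 ≈ 3.2222, so fraction remaining f = (1/2)^(116/36) ≈ 0.1072.
At steady state, accumulation factor R = 1/(1 − e^(−kτ)) ≈ 1.1201.
Each bolus raises the concentration by D/Vd = 1736/97 ≈ 17.897 mg/L.
Steady-state peak Cmax,ss = C₀·R ≈ 17.897 × 1.1201 ≈ 20.046 mg/L.
One interval later, Cmin,ss = Cmax,ss·e^(−kτ) ≈ 20.046 × 0.1072 ≈ 2.149 mg/L.

2.1 mg/L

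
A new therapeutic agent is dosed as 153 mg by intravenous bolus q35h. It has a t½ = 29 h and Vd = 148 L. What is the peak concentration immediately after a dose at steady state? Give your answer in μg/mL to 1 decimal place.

1.8 μg/mL

τ/t½ = 35/29 ≈ 1.2069, so fraction remaining f = (1/2)^(35/29) ≈ 0.4332.
Accumulation ratio R = 1/(1 − f) ≈ 1/0.5668 ≈ 1.7643.
Each bolus raises the concentration by D/Vd = 153/148 ≈ 1.034 μg/mL.
Steady-state peak Cmax,ss = C₀·R ≈ 1.034 × 1.7643 ≈ 1.824 μg/mL.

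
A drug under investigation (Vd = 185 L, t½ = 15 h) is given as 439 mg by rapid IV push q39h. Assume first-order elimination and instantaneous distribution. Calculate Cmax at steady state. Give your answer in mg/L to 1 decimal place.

Over one 39-h interval, 39/15 ≈ 2.6 half-lives elapse, leaving f ≈ 0.1649 of each dose.
At steady state, accumulation factor R = 1/(1 − e^(−kτ)) ≈ 1.1975.
Each bolus raises the concentration by D/Vd = 439/185 ≈ 2.373 mg/L.
Cmax,ss = C₀/(1 − f) ≈ 2.373/0.8351 ≈ 2.842 mg/L.

2.8 mg/L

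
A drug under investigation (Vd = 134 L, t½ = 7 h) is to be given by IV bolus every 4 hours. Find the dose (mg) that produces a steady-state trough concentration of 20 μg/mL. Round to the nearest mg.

1302 mg

τ/t½ = 4/7 ≈ 0.57143, so f = (1/2)^(4/7) ≈ 0.672950.
Cmin,ss = (D/Vd)·f/(1−f), so D = Cmin,ss·Vd·(1−f)/f.
D = 20 × 134 × (1−f)/f ≈ 20 × 134 × 0.48599 ≈ 1302.45 mg.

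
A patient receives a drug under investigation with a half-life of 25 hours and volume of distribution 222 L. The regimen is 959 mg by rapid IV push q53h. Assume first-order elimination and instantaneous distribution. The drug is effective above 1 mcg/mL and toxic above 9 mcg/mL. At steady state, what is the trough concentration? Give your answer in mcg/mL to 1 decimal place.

1.3 mcg/mL

k = ln2/t½ = ln2/25 ≈ 0.027726 h⁻¹; fraction remaining f = e^(−kτ) = e^(−0.027726×53) ≈ 0.2300.
Accumulation ratio R = 1/(1 − f) ≈ 1/0.7700 ≈ 1.2987.
Single-dose peak C₀ = D/Vd = 959/222 ≈ 4.320 mcg/mL.
Steady-state peak Cmax,ss = C₀·R ≈ 4.320 × 1.2987 ≈ 5.610 mcg/mL.
Steady-state trough Cmin,ss = Cmax,ss·f ≈ 5.610 × 0.2300 ≈ 1.290 mcg/mL.
Trough 1.3 mcg/mL vs MEC 1 mcg/mL: adequate.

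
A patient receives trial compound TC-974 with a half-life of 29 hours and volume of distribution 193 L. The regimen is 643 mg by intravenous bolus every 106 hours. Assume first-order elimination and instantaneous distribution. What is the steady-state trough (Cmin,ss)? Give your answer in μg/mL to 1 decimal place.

k = ln2/t½ = ln2/29 ≈ 0.023902 h⁻¹; fraction remaining f = e^(−kτ) = e^(−0.023902×106) ≈ 0.0794.
Each bolus raises the concentration by D/Vd = 643/193 ≈ 3.332 μg/mL.
Steady-state trough Cmin,ss = C₀·f/(1−f) ≈ 3.332 × 0.0794/0.9206 ≈ 0.287 μg/mL.

0.3 μg/mL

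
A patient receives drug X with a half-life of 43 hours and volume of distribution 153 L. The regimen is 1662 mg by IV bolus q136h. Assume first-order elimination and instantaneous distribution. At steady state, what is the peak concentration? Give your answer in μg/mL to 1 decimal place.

12.2 μg/mL

τ/t½ = 136/43 ≈ 3.1628, so fraction remaining f = (1/2)^(136/43) ≈ 0.1117.
Accumulation ratio R = 1/(1 − f) ≈ 1/0.8883 ≈ 1.1257.
Each bolus raises the concentration by D/Vd = 1662/153 ≈ 10.863 μg/mL.
Cmax,ss = C₀/(1 − f) ≈ 10.863/0.8883 ≈ 12.229 μg/mL.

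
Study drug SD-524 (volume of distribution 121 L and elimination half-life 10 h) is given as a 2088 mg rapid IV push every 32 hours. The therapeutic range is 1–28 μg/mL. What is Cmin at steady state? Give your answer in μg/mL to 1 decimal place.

k = ln2/t½ = ln2/10 ≈ 0.069315 h⁻¹; fraction remaining f = e^(−kτ) = e^(−0.069315×32) ≈ 0.1088.
Single-dose peak C₀ = D/Vd = 2088/121 ≈ 17.256 μg/mL.
Steady-state trough Cmin,ss = C₀·f/(1−f) ≈ 17.256 × 0.1088/0.8912 ≈ 2.107 μg/mL.
Trough 2.1 μg/mL vs MEC 1 μg/mL: adequate.

2.1 μg/mL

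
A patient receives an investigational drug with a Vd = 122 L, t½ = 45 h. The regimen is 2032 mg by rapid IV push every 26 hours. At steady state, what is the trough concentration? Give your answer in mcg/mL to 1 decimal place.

τ/t½ = 26/45 ≈ 0.57778, so fraction remaining f = (1/2)^(26/45) ≈ 0.6700.
Accumulation ratio R = 1/(1 − f) ≈ 1/0.3300 ≈ 3.0303.
Single-dose peak C₀ = D/Vd = 2032/122 ≈ 16.656 mcg/mL.
Cmax,ss = C₀/(1 − f) ≈ 16.656/0.3300 ≈ 50.473 mcg/mL.
Steady-state trough Cmin,ss = Cmax,ss·f ≈ 50.473 × 0.6700 ≈ 33.817 mcg/mL.

33.8 mcg/mL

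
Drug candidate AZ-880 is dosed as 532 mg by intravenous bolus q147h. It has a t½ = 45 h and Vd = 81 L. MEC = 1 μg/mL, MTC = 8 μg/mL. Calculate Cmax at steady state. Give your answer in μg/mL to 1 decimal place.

7.3 μg/mL

Over one 147-h interval, 147/45 ≈ 3.2667 half-lives elapse, leaving f ≈ 0.1039 of each dose.
Accumulation ratio R = 1/(1 − f) ≈ 1/0.8961 ≈ 1.1159.
Each bolus raises the concentration by D/Vd = 532/81 ≈ 6.568 μg/mL.
Cmax,ss = C₀/(1 − f) ≈ 6.568/0.8961 ≈ 7.330 μg/mL.
Peak 7.3 μg/mL vs MTC 8 μg/mL: below toxic threshold.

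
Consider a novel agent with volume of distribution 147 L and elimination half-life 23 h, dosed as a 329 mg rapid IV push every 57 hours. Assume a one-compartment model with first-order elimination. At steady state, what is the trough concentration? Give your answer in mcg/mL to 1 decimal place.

Over one 57-h interval, 57/23 ≈ 2.4783 half-lives elapse, leaving f ≈ 0.1795 of each dose.
At steady state, accumulation factor R = 1/(1 − e^(−kτ)) ≈ 1.2188.
Each bolus raises the concentration by D/Vd = 329/147 ≈ 2.238 mcg/mL.
Steady-state peak Cmax,ss = C₀·R ≈ 2.238 × 1.2188 ≈ 2.728 mcg/mL.
Steady-state trough Cmin,ss = Cmax,ss·f ≈ 2.728 × 0.1795 ≈ 0.490 mcg/mL.

0.5 mcg/mL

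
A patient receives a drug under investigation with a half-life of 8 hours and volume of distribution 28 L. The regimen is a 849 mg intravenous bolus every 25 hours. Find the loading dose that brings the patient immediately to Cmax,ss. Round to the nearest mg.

f = (1/2)^(25/8) ≈ 0.114626; accumulation ratio R = 1/(1−f) ≈ 1.12947.
Loading dose to hit Cmax,ss on first dose: D_load = D_maint·R ≈ 849 × 1.12947 ≈ 958.92 mg.

959 mg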